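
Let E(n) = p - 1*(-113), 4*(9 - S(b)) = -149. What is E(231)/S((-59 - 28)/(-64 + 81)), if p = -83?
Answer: 24/37 ≈ 0.64865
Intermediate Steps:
S(b) = 185/4 (S(b) = 9 - 1/4*(-149) = 9 + 149/4 = 185/4)
E(n) = 30 (E(n) = -83 - 1*(-113) = -83 + 113 = 30)
E(231)/S((-59 - 28)/(-64 + 81)) = 30/(185/4) = 30*(4/185) = 24/37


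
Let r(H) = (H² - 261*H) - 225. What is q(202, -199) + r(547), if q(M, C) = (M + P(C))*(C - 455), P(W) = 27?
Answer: 6451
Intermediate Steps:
r(H) = -225 + H² - 261*H
q(M, C) = (-455 + C)*(27 + M) (q(M, C) = (M + 27)*(C - 455) = (27 + M)*(-455 + C) = (-455 + C)*(27 + M))
q(202, -199) + r(547) = (-12285 - 455*202 + 27*(-199) - 199*202) + (-225 + 547² - 261*547) = (-12285 - 91910 - 5373 - 40198) + (-225 + 299209 - 142767) = -149766 + 156217 = 6451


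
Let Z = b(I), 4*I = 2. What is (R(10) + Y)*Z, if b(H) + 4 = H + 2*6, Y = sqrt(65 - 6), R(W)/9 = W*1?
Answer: 765 + 17*sqrt(59)/2 ≈ 830.29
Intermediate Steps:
I = 1/2 (I = (1/4)*2 = 1/2 ≈ 0.50000)
R(W) = 9*W (R(W) = 9*(W*1) = 9*W)
Y = sqrt(59) ≈ 7.6811
b(H) = 8 + H (b(H) = -4 + (H + 2*6) = -4 + (H + 12) = -4 + (12 + H) = 8 + H)
Z = 17/2 (Z = 8 + 1/2 = 17/2 ≈ 8.5000)
(R(10) + Y)*Z = (9*10 + sqrt(59))*(17/2) = (90 + sqrt(59))*(17/2) = 765 + 17*sqrt(59)/2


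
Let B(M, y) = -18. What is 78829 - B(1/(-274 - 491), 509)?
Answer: 78847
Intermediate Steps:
78829 - B(1/(-274 - 491), 509) = 78829 - 1*(-18) = 78829 + 18 = 78847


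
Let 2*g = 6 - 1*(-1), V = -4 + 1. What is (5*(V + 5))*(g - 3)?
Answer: 5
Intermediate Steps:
V = -3
g = 7/2 (g = (6 - 1*(-1))/2 = (6 + 1)/2 = (1/2)*7 = 7/2 ≈ 3.5000)
(5*(V + 5))*(g - 3) = (5*(-3 + 5))*(7/2 - 3) = (5*2)*(1/2) = 10*(1/2) = 5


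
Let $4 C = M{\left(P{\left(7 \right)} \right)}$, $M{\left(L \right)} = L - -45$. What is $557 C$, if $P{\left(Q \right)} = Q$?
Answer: $7241$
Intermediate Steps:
$M{\left(L \right)} = 45 + L$ ($M{\left(L \right)} = L + 45 = 45 + L$)
$C = 13$ ($C = \frac{45 + 7}{4} = \frac{1}{4} \cdot 52 = 13$)
$557 C = 557 \cdot 13 = 7241$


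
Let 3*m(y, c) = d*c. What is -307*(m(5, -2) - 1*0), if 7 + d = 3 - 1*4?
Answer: -4912/3 ≈ -1637.3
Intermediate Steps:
d = -8 (d = -7 + (3 - 1*4) = -7 + (3 - 4) = -7 - 1 = -8)
m(y, c) = -8*c/3 (m(y, c) = (-8*c)/3 = -8*c/3)
-307*(m(5, -2) - 1*0) = -307*(-8/3*(-2) - 1*0) = -307*(16/3 + 0) = -307*16/3 = -4912/3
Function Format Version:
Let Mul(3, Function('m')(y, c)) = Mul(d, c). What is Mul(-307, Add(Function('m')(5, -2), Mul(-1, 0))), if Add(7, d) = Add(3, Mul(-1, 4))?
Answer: Rational(-4912, 3) ≈ -1637.3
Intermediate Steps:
d = -8 (d = Add(-7, Add(3, Mul(-1, 4))) = Add(-7, Add(3, -4)) = Add(-7, -1) = -8)
Function('m')(y, c) = Mul(Rational(-8, 3), c) (Function('m')(y, c) = Mul(Rational(1, 3), Mul(-8, c)) = Mul(Rational(-8, 3), c))
Mul(-307, Add(Function('m')(5, -2), Mul(-1, 0))) = Mul(-307, Add(Mul(Rational(-8, 3), -2), Mul(-1, 0))) = Mul(-307, Add(Rational(16, 3), 0)) = Mul(-307, Rational(16, 3)) = Rational(-4912, 3)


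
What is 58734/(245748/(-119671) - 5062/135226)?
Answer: -475235314181082/16918646825 ≈ -28089.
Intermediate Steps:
58734/(245748/(-119671) - 5062/135226) = 58734/(245748*(-1/119671) - 5062*1/135226) = 58734/(-245748/119671 - 2531/67613) = 58734/(-16918646825/8091315323) = 58734*(-8091315323/16918646825) = -475235314181082/16918646825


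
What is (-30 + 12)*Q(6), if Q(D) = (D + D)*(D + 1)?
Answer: -1512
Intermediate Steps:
Q(D) = 2*D*(1 + D) (Q(D) = (2*D)*(1 + D) = 2*D*(1 + D))
(-30 + 12)*Q(6) = (-30 + 12)*(2*6*(1 + 6)) = -36*6*7 = -18*84 = -1512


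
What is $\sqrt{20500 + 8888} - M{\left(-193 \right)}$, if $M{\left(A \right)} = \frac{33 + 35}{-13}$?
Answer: $\frac{68}{13} + 2 \sqrt{7347} \approx 176.66$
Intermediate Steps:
$M{\left(A \right)} = - \frac{68}{13}$ ($M{\left(A \right)} = 68 \left(- \frac{1}{13}\right) = - \frac{68}{13}$)
$\sqrt{20500 + 8888} - M{\left(-193 \right)} = \sqrt{20500 + 8888} - - \frac{68}{13} = \sqrt{29388} + \frac{68}{13} = 2 \sqrt{7347} + \frac{68}{13} = \frac{68}{13} + 2 \sqrt{7347}$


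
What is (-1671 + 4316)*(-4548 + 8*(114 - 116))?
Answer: -12071780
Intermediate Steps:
(-1671 + 4316)*(-4548 + 8*(114 - 116)) = 2645*(-4548 + 8*(-2)) = 2645*(-4548 - 16) = 2645*(-4564) = -12071780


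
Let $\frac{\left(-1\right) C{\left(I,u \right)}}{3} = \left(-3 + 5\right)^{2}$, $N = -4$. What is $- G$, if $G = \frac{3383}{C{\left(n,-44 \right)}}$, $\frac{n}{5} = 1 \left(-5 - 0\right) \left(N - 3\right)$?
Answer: $\frac{3383}{12} \approx 281.92$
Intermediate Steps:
$n = 175$ ($n = 5 \cdot 1 \left(-5 - 0\right) \left(-4 - 3\right) = 5 \cdot 1 \left(-5 + 0\right) \left(-7\right) = 5 \cdot 1 \left(-5\right) \left(-7\right) = 5 \left(\left(-5\right) \left(-7\right)\right) = 5 \cdot 35 = 175$)
$C{\left(I,u \right)} = -12$ ($C{\left(I,u \right)} = - 3 \left(-3 + 5\right)^{2} = - 3 \cdot 2^{2} = \left(-3\right) 4 = -12$)
$G = - \frac{3383}{12}$ ($G = \frac{3383}{-12} = 3383 \left(- \frac{1}{12}\right) = - \frac{3383}{12} \approx -281.92$)
$- G = \left(-1\right) \left(- \frac{3383}{12}\right) = \frac{3383}{12}$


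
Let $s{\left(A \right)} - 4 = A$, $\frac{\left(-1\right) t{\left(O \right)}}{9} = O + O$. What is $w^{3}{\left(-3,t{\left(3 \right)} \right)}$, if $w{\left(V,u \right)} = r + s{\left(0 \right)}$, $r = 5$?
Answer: $729$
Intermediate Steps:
$t{\left(O \right)} = - 18 O$ ($t{\left(O \right)} = - 9 \left(O + O\right) = - 9 \cdot 2 O = - 18 O$)
$s{\left(A \right)} = 4 + A$
$w{\left(V,u \right)} = 9$ ($w{\left(V,u \right)} = 5 + \left(4 + 0\right) = 5 + 4 = 9$)
$w^{3}{\left(-3,t{\left(3 \right)} \right)} = 9^{3} = 729$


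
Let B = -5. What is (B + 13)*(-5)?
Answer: -40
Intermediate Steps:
(B + 13)*(-5) = (-5 + 13)*(-5) = 8*(-5) = -40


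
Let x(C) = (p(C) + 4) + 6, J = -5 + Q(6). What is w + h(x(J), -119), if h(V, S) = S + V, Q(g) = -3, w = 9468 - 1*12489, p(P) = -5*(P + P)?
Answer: -3050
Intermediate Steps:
p(P) = -10*P
w = -3021 (w = 9468 - 12489 = -3021)
J = -8 (J = -5 - 3 = -8)
x(C) = 10 - 10*C (x(C) = (-10*C + 4) + 6 = (4 - 10*C) + 6 = 10 - 10*C)
w + h(x(J), -119) = -3021 + (-119 + (10 - 10*(-8))) = -3021 + (-119 + (10 + 80)) = -3021 + (-119 + 90) = -3021 - 29 = -3050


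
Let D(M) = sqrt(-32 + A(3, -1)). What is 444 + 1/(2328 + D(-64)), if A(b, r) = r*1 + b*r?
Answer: 200526134/451635 - I/903270 ≈ 444.0 - 1.1071e-6*I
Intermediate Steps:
A(b, r) = r + b*r
D(M) = 6*I (D(M) = sqrt(-32 - (1 + 3)) = sqrt(-32 - 1*4) = sqrt(-32 - 4) = sqrt(-36) = 6*I)
444 + 1/(2328 + D(-64)) = 444 + 1/(2328 + 6*I) = 444 + (2328 - 6*I)/5419620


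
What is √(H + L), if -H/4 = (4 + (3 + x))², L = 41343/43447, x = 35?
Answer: I*√13317404374983/43447 ≈ 83.994*I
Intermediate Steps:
L = 41343/43447 (L = 41343*(1/43447) = 41343/43447 ≈ 0.95157)
H = -7056 (H = -4*(4 + (3 + 35))² = -4*(4 + 38)² = -4*42² = -4*1764 = -7056)
√(H + L) = √(-7056 + 41343/43447) = √(-306520689/43447) = I*√13317404374983/43447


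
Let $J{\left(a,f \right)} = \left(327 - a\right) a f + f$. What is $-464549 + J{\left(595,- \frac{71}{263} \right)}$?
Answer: $- \frac{110854798}{263} \approx -4.215 \cdot 10^{5}$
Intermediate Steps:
$J{\left(a,f \right)} = f + a f \left(327 - a\right)$ ($J{\left(a,f \right)} = a \left(327 - a\right) f + f = a f \left(327 - a\right) + f = f + a f \left(327 - a\right)$)
$-464549 + J{\left(595,- \frac{71}{263} \right)} = -464549 + - \frac{71}{263} \left(1 - 595^{2} + 327 \cdot 595\right) = -464549 + \left(-71\right) \frac{1}{263} \left(1 - 354025 + 194565\right) = -464549 - \frac{71 \left(1 - 354025 + 194565\right)}{263} = -464549 - - \frac{11321589}{263} = -464549 + \frac{11321589}{263} = - \frac{110854798}{263}$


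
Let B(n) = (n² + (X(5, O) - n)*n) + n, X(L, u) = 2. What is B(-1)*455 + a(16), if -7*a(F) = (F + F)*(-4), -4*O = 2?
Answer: -9427/7 ≈ -1346.7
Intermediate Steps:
O = -½ (O = -¼*2 = -½ ≈ -0.50000)
a(F) = 8*F/7 (a(F) = -(F + F)*(-4)/7 = -2*F*(-4)/7 = -(-8)*F/7 = 8*F/7)
B(n) = n + n² + n*(2 - n) (B(n) = (n² + (2 - n)*n) + n = (n² + n*(2 - n)) + n = n + n² + n*(2 - n))
B(-1)*455 + a(16) = (3*(-1))*455 + (8/7)*16 = -3*455 + 128/7 = -1365 + 128/7 = -9427/7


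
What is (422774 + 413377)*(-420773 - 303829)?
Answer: -605876686902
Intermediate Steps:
(422774 + 413377)*(-420773 - 303829) = 836151*(-724602) = -605876686902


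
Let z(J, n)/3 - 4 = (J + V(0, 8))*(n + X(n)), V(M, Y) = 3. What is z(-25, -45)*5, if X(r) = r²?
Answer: -653340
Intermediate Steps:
z(J, n) = 12 + 3*(3 + J)*(n + n²) (z(J, n) = 12 + 3*((J + 3)*(n + n²)) = 12 + 3*((3 + J)*(n + n²)) = 12 + 3*(3 + J)*(n + n²))
z(-25, -45)*5 = (12 + 9*(-45) + 9*(-45)² + 3*(-25)*(-45) + 3*(-25)*(-45)²)*5 = (12 - 405 + 9*2025 + 3375 + 3*(-25)*2025)*5 = (12 - 405 + 18225 + 3375 - 151875)*5 = -130668*5 = -653340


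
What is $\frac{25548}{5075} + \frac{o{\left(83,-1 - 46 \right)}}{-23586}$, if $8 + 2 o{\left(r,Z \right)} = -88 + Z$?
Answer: $\frac{1205875981}{239397900} \approx 5.0371$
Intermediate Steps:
$o{\left(r,Z \right)} = -48 + \frac{Z}{2}$ ($o{\left(r,Z \right)} = -4 + \frac{-88 + Z}{2} = -4 + \left(-44 + \frac{Z}{2}\right) = -48 + \frac{Z}{2}$)
$\frac{25548}{5075} + \frac{o{\left(83,-1 - 46 \right)}}{-23586} = \frac{25548}{5075} + \frac{-48 + \frac{-1 - 46}{2}}{-23586} = 25548 \cdot \frac{1}{5075} + \left(-48 + \frac{1}{2} \left(-47\right)\right) \left(- \frac{1}{23586}\right) = \frac{25548}{5075} + \left(-48 - \frac{47}{2}\right) \left(- \frac{1}{23586}\right) = \frac{25548}{5075} - - \frac{143}{47172} = \frac{25548}{5075} + \frac{143}{47172} = \frac{1205875981}{239397900}$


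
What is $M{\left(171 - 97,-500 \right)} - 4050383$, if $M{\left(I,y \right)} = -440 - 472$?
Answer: $-4051295$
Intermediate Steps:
$M{\left(I,y \right)} = -912$
$M{\left(171 - 97,-500 \right)} - 4050383 = -912 - 4050383 = -4051295$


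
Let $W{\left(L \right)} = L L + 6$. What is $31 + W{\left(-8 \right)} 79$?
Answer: $5561$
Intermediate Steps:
$W{\left(L \right)} = 6 + L^{2}$ ($W{\left(L \right)} = L^{2} + 6 = 6 + L^{2}$)
$31 + W{\left(-8 \right)} 79 = 31 + \left(6 + \left(-8\right)^{2}\right) 79 = 31 + \left(6 + 64\right) 79 = 31 + 70 \cdot 79 = 31 + 5530 = 5561$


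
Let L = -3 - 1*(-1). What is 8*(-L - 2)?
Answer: 0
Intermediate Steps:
L = -2 (L = -3 + 1 = -2)
8*(-L - 2) = 8*(-1*(-2) - 2) = 8*(2 - 2) = 8*0 = 0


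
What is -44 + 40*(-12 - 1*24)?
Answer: -1484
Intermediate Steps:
-44 + 40*(-12 - 1*24) = -44 + 40*(-12 - 24) = -44 + 40*(-36) = -44 - 1440 = -1484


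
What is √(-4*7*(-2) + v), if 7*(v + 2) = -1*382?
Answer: 2*I*√7/7 ≈ 0.75593*I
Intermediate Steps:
v = -396/7 (v = -2 + (-1*382)/7 = -2 + (⅐)*(-382) = -2 - 382/7 = -396/7 ≈ -56.571)
√(-4*7*(-2) + v) = √(-4*7*(-2) - 396/7) = √(-28*(-2) - 396/7) = √(56 - 396/7) = √(-4/7) = 2*I*√7/7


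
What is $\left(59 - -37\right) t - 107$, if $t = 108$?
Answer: $10261$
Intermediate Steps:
$\left(59 - -37\right) t - 107 = \left(59 - -37\right) 108 - 107 = \left(59 + 37\right) 108 - 107 = 96 \cdot 108 - 107 = 10368 - 107 = 10261$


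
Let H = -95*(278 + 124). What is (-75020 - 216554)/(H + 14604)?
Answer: 145787/11793 ≈ 12.362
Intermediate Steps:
H = -38190 (H = -95*402 = -38190)
(-75020 - 216554)/(H + 14604) = (-75020 - 216554)/(-38190 + 14604) = -291574/(-23586) = -291574*(-1/23586) = 145787/11793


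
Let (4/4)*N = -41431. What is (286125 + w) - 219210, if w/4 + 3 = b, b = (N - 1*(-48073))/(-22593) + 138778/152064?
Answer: 9577468372655/143149248 ≈ 66906.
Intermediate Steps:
N = -41431
b = 354233711/572596992 (b = (-41431 - 1*(-48073))/(-22593) + 138778/152064 = (-41431 + 48073)*(-1/22593) + 138778*(1/152064) = 6642*(-1/22593) + 69389/76032 = -2214/7531 + 69389/76032 = 354233711/572596992 ≈ 0.61864)
w = -1363557265/143149248 (w = -12 + 4*(354233711/572596992) = -12 + 354233711/143149248 = -1363557265/143149248 ≈ -9.5254)
(286125 + w) - 219210 = (286125 - 1363557265/143149248) - 219210 = 40957215026735/143149248 - 219210 = 9577468372655/143149248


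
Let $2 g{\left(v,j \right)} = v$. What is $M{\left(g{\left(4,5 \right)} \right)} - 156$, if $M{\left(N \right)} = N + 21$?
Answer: $-133$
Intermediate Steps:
$g{\left(v,j \right)} = \frac{v}{2}$
$M{\left(N \right)} = 21 + N$
$M{\left(g{\left(4,5 \right)} \right)} - 156 = \left(21 + \frac{1}{2} \cdot 4\right) - 156 = \left(21 + 2\right) - 156 = 23 - 156 = -133$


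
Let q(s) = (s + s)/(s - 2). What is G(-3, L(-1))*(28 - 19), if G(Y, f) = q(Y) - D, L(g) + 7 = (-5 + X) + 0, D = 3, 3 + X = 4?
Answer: -81/5 ≈ -16.200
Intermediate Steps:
X = 1 (X = -3 + 4 = 1)
L(g) = -11 (L(g) = -7 + ((-5 + 1) + 0) = -7 + (-4 + 0) = -7 - 4 = -11)
q(s) = 2*s/(-2 + s) (q(s) = (2*s)/(-2 + s) = 2*s/(-2 + s))
G(Y, f) = -3 + 2*Y/(-2 + Y) (G(Y, f) = 2*Y/(-2 + Y) - 1*3 = 2*Y/(-2 + Y) - 3 = -3 + 2*Y/(-2 + Y))
G(-3, L(-1))*(28 - 19) = ((6 - 1*(-3))/(-2 - 3))*(28 - 19) = ((6 + 3)/(-5))*9 = -⅕*9*9 = -9/5*9 = -81/5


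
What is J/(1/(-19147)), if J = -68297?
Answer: 1307682659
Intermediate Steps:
J/(1/(-19147)) = -68297/(1/(-19147)) = -68297/(-1/19147) = -68297*(-19147) = 1307682659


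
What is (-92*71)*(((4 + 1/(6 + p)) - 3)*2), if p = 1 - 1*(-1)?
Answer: -14697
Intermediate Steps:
p = 2 (p = 1 + 1 = 2)
(-92*71)*(((4 + 1/(6 + p)) - 3)*2) = (-92*71)*(((4 + 1/(6 + 2)) - 3)*2) = -6532*((4 + 1/8) - 3)*2 = -6532*(33/8 - 3)*2 = -14697*2/2 = -6532*9/4 = -14697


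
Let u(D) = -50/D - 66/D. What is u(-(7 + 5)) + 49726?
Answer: 149207/3 ≈ 49736.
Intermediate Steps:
u(D) = -116/D
u(-(7 + 5)) + 49726 = -116*(-1/(7 + 5)) + 49726 = -116/((-1*12)) + 49726 = -116/(-12) + 49726 = -116*(-1/12) + 49726 = 29/3 + 49726 = 149207/3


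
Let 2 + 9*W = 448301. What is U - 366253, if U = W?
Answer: -316442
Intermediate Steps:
W = 49811 (W = -2/9 + (⅑)*448301 = -2/9 + 448301/9 = 49811)
U = 49811
U - 366253 = 49811 - 366253 = -316442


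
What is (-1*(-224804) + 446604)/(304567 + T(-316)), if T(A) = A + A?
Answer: 671408/303935 ≈ 2.2091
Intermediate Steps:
T(A) = 2*A
(-1*(-224804) + 446604)/(304567 + T(-316)) = (-1*(-224804) + 446604)/(304567 + 2*(-316)) = (224804 + 446604)/(304567 - 632) = 671408/303935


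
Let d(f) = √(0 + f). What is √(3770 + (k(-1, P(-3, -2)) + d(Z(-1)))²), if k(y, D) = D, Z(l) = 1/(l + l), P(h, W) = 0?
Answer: √15078/2 ≈ 61.396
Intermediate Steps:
Z(l) = 1/(2*l)
d(f) = √f
√(3770 + (k(-1, P(-3, -2)) + d(Z(-1)))²) = √(3770 + (0 + √((½)/(-1)))²) = √(3770 + (0 + √((½)*(-1)))²) = √(3770 + (0 + √(-½))²) = √(3770 + (0 + I*√2/2)²) = √(3770 + (I*√2/2)²) = √(3770 - ½) = √(7539/2) = √15078/2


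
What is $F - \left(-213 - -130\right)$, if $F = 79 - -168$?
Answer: $330$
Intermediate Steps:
$F = 247$ ($F = 79 + 168 = 247$)
$F - \left(-213 - -130\right) = 247 - \left(-213 - -130\right) = 247 - \left(-213 + 130\right) = 247 - -83 = 247 + 83 = 330$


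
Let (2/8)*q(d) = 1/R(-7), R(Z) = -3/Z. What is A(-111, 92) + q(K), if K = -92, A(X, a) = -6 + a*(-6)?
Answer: -1646/3 ≈ -548.67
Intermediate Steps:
A(X, a) = -6 - 6*a
q(d) = 28/3 (q(d) = 4/((-3/(-7))) = 4/((-3*(-⅐))) = 4/(3/7) = 4*(7/3) = 28/3)
A(-111, 92) + q(K) = (-6 - 6*92) + 28/3 = (-6 - 552) + 28/3 = -558 + 28/3 = -1646/3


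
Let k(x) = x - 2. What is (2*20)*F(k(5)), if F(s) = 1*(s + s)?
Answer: 240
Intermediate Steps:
k(x) = -2 + x
F(s) = 2*s (F(s) = 1*(2*s) = 2*s)
(2*20)*F(k(5)) = (2*20)*(2*(-2 + 5)) = 40*(2*3) = 40*6 = 240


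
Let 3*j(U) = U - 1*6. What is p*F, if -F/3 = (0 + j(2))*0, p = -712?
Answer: 0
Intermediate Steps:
j(U) = -2 + U/3 (j(U) = (U - 1*6)/3 = (U - 6)/3 = (-6 + U)/3 = -2 + U/3)
F = 0 (F = -3*(0 + (-2 + (1/3)*2))*0 = -3*(0 + (-2 + 2/3))*0 = -3*(0 - 4/3)*0 = -(-4)*0 = -3*0 = 0)
p*F = -712*0 = 0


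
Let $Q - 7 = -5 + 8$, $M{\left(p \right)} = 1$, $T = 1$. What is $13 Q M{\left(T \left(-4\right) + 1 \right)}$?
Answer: $130$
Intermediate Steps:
$Q = 10$ ($Q = 7 + \left(-5 + 8\right) = 7 + 3 = 10$)
$13 Q M{\left(T \left(-4\right) + 1 \right)} = 13 \cdot 10 \cdot 1 = 130 \cdot 1 = 130$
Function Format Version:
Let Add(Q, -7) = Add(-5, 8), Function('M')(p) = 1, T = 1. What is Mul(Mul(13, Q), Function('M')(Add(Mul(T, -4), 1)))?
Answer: 130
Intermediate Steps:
Q = 10 (Q = Add(7, Add(-5, 8)) = Add(7, 3) = 10)
Mul(Mul(13, Q), Function('M')(Add(Mul(T, -4), 1))) = Mul(Mul(13, 10), 1) = Mul(130, 1) = 130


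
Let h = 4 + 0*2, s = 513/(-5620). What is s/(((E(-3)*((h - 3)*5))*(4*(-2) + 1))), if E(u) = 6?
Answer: 171/393400 ≈ 0.00043467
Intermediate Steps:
s = -513/5620 (s = 513*(-1/5620) = -513/5620 ≈ -0.091281)
h = 4 (h = 4 + 0 = 4)
s/(((E(-3)*((h - 3)*5))*(4*(-2) + 1))) = -513*1/(30*(4 - 3)*(4*(-2) + 1))/5620 = -513*1/(30*(-8 + 1))/5620 = -513/(5620*((6*5)*(-7))) = -513/(5620*(30*(-7))) = -513/5620/(-210) = -513/5620*(-1/210) = 171/393400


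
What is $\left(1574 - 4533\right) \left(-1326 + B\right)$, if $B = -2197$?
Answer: $10424557$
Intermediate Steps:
$\left(1574 - 4533\right) \left(-1326 + B\right) = \left(1574 - 4533\right) \left(-1326 - 2197\right) = \left(-2959\right) \left(-3523\right) = 10424557$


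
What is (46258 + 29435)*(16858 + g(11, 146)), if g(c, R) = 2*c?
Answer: 1277697840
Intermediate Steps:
(46258 + 29435)*(16858 + g(11, 146)) = (46258 + 29435)*(16858 + 2*11) = 75693*(16858 + 22) = 75693*16880 = 1277697840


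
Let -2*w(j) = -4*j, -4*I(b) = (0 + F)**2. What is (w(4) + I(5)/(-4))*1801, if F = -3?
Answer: 246737/16 ≈ 15421.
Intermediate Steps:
I(b) = -9/4 (I(b) = -(0 - 3)**2/4 = -1/4*(-3)**2 = -1/4*9 = -9/4)
w(j) = 2*j (w(j) = -(-2)*j = 2*j)
(w(4) + I(5)/(-4))*1801 = (2*4 - 9/4/(-4))*1801 = (8 - 9/4*(-1/4))*1801 = (8 + 9/16)*1801 = (137/16)*1801 = 246737/16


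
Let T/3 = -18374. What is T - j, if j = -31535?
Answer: -23587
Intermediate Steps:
T = -55122 (T = 3*(-18374) = -55122)
T - j = -55122 - 1*(-31535) = -55122 + 31535 = -23587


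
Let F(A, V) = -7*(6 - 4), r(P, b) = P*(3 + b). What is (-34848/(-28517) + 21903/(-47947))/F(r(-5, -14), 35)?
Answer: -1046249205/19142264386 ≈ -0.054657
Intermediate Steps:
F(A, V) = -14 (F(A, V) = -7*2 = -1*14 = -14)
(-34848/(-28517) + 21903/(-47947))/F(r(-5, -14), 35) = (-34848/(-28517) + 21903/(-47947))/(-14) = (-34848*(-1/28517) + 21903*(-1/47947))*(-1/14) = (34848/28517 - 21903/47947)*(-1/14) = (1046249205/1367304599)*(-1/14) = -1046249205/19142264386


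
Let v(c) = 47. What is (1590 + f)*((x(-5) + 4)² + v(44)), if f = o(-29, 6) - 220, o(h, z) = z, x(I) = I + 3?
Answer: 70176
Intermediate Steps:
x(I) = 3 + I
f = -214 (f = 6 - 220 = -214)
(1590 + f)*((x(-5) + 4)² + v(44)) = (1590 - 214)*(((3 - 5) + 4)² + 47) = 1376*((-2 + 4)² + 47) = 1376*(2² + 47) = 1376*(4 + 47) = 1376*51 = 70176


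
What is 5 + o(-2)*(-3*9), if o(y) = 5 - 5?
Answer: 5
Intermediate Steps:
o(y) = 0
5 + o(-2)*(-3*9) = 5 + 0*(-3*9) = 5 + 0*(-27) = 5 + 0 = 5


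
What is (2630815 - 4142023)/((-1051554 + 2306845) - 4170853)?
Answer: 251868/485927 ≈ 0.51832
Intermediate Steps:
(2630815 - 4142023)/((-1051554 + 2306845) - 4170853) = -1511208/(1255291 - 4170853) = -1511208/(-2915562) = -1511208*(-1/2915562) = 251868/485927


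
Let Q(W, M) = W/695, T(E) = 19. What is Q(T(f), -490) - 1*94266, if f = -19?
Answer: -65514851/695 ≈ -94266.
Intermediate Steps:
Q(W, M) = W/695 (Q(W, M) = W*(1/695) = W/695)
Q(T(f), -490) - 1*94266 = (1/695)*19 - 1*94266 = 19/695 - 94266 = -65514851/695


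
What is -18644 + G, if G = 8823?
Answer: -9821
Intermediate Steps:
-18644 + G = -18644 + 8823 = -9821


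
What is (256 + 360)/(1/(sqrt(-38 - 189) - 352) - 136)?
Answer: -10399415488/2296022721 + 616*I*sqrt(227)/2296022721 ≈ -4.5293 + 4.0422e-6*I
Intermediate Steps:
(256 + 360)/(1/(sqrt(-38 - 189) - 352) - 136) = 616/(1/(sqrt(-227) - 352) - 136) = 616/(1/(I*sqrt(227) - 352) - 136) = 616/(1/(-352 + I*sqrt(227)) - 136) = 616/(-136 + 1/(-352 + I*sqrt(227)))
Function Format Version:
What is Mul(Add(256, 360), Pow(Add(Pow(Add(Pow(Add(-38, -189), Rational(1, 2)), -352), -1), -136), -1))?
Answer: Add(Rational(-10399415488, 2296022721), Mul(Rational(616, 2296022721), I, Pow(227, Rational(1, 2)))) ≈ Add(-4.5293, Mul(4.0422e-6, I))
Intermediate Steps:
Mul(Add(256, 360), Pow(Add(Pow(Add(Pow(Add(-38, -189), Rational(1, 2)), -352), -1), -136), -1)) = Mul(616, Pow(Add(Pow(Add(Pow(-227, Rational(1, 2)), -352), -1), -136), -1)) = Mul(616, Pow(Add(Pow(Add(Mul(I, Pow(227, Rational(1, 2))), -352), -1), -136), -1)) = Mul(616, Pow(Add(Pow(Add(-352, Mul(I, Pow(227, Rational(1, 2)))), -1), -136), -1)) = Mul(616, Pow(Add(-136, Pow(Add(-352, Mul(I, Pow(227, Rational(1, 2)))), -1)), -1))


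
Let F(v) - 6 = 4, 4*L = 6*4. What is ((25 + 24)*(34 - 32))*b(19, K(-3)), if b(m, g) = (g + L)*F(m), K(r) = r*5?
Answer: -8820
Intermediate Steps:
L = 6 (L = (6*4)/4 = (1/4)*24 = 6)
K(r) = 5*r
F(v) = 10 (F(v) = 6 + 4 = 10)
b(m, g) = 60 + 10*g (b(m, g) = (g + 6)*10 = (6 + g)*10 = 60 + 10*g)
((25 + 24)*(34 - 32))*b(19, K(-3)) = ((25 + 24)*(34 - 32))*(60 + 10*(5*(-3))) = (49*2)*(60 + 10*(-15)) = 98*(60 - 150) = 98*(-90) = -8820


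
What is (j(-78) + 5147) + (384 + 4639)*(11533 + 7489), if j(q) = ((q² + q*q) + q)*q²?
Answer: 169108213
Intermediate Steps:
j(q) = q²*(q + 2*q²) (j(q) = ((q² + q²) + q)*q² = (2*q² + q)*q² = (q + 2*q²)*q² = q²*(q + 2*q²))
(j(-78) + 5147) + (384 + 4639)*(11533 + 7489) = ((-78)³*(1 + 2*(-78)) + 5147) + (384 + 4639)*(11533 + 7489) = (-474552*(1 - 156) + 5147) + 5023*19022 = (-474552*(-155) + 5147) + 95547506 = (73555560 + 5147) + 95547506 = 73560707 + 95547506 = 169108213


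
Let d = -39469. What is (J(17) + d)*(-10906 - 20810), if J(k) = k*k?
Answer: 1242632880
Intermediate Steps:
J(k) = k²
(J(17) + d)*(-10906 - 20810) = (17² - 39469)*(-10906 - 20810) = (289 - 39469)*(-31716) = -39180*(-31716) = 1242632880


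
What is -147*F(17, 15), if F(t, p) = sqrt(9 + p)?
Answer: -294*sqrt(6) ≈ -720.15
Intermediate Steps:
-147*F(17, 15) = -147*sqrt(9 + 15) = -294*sqrt(6)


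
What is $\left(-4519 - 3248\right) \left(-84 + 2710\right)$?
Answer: $-20396142$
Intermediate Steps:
$\left(-4519 - 3248\right) \left(-84 + 2710\right) = \left(-7767\right) 2626 = -20396142$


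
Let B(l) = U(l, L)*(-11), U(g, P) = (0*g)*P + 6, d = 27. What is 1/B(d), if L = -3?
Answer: -1/66 ≈ -0.015152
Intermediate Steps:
U(g, P) = 6 (U(g, P) = 0*P + 6 = 0 + 6 = 6)
B(l) = -66 (B(l) = 6*(-11) = -66)
1/B(d) = 1/(-66) = -1/66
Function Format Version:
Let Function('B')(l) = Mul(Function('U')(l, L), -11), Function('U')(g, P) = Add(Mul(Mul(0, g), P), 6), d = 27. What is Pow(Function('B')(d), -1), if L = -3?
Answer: Rational(-1, 66) ≈ -0.015152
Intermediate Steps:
Function('U')(g, P) = 6 (Function('U')(g, P) = Add(Mul(0, P), 6) = Add(0, 6) = 6)
Function('B')(l) = -66 (Function('B')(l) = Mul(6, -11) = -66)
Pow(Function('B')(d), -1) = Pow(-66, -1) = Rational(-1, 66)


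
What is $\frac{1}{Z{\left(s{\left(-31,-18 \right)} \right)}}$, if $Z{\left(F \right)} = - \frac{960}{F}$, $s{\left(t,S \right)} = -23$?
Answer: $\frac{23}{960} \approx 0.023958$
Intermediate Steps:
$\frac{1}{Z{\left(s{\left(-31,-18 \right)} \right)}} = \frac{1}{\left(-960\right) \frac{1}{-23}} = \frac{1}{\left(-960\right) \left(- \frac{1}{23}\right)} = \frac{1}{\frac{960}{23}} = \frac{23}{960}$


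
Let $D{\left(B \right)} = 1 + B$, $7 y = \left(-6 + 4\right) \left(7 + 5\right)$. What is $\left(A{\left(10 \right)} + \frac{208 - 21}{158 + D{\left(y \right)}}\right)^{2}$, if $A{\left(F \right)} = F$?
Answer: $\frac{1229881}{9801} \approx 125.49$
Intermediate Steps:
$y = - \frac{24}{7}$ ($y = \frac{\left(-6 + 4\right) \left(7 + 5\right)}{7} = \frac{\left(-2\right) 12}{7} = \frac{1}{7} \left(-24\right) = - \frac{24}{7} \approx -3.4286$)
$\left(A{\left(10 \right)} + \frac{208 - 21}{158 + D{\left(y \right)}}\right)^{2} = \left(10 + \frac{208 - 21}{158 + \left(1 - \frac{24}{7}\right)}\right)^{2} = \left(10 + \frac{187}{158 - \frac{17}{7}}\right)^{2} = \left(10 + \frac{187}{\frac{1089}{7}}\right)^{2} = \left(10 + 187 \cdot \frac{7}{1089}\right)^{2} = \left(10 + \frac{119}{99}\right)^{2} = \left(\frac{1109}{99}\right)^{2} = \frac{1229881}{9801}$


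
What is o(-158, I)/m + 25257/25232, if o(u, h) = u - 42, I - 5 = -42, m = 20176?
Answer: 31533677/31817552 ≈ 0.99108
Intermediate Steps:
I = -37 (I = 5 - 42 = -37)
o(u, h) = -42 + u
o(-158, I)/m + 25257/25232 = (-42 - 158)/20176 + 25257/25232 = -200*1/20176 + 25257*(1/25232) = -25/2522 + 25257/25232 = 31533677/31817552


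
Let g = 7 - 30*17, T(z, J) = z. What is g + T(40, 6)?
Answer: -463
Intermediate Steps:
g = -503 (g = 7 - 510 = -503)
g + T(40, 6) = -503 + 40 = -463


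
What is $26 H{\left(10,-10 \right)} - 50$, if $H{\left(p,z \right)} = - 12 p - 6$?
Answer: $-3326$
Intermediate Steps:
$H{\left(p,z \right)} = -6 - 12 p$
$26 H{\left(10,-10 \right)} - 50 = 26 \left(-6 - 120\right) - 50 = 26 \left(-126\right) - 50 = -3276 - 50 = -3326$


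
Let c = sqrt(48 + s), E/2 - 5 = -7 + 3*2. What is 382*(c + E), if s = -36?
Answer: 3056 + 764*sqrt(3) ≈ 4379.3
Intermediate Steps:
E = 8 (E = 10 + 2*(-7 + 3*2) = 10 + 2*(-7 + 6) = 10 + 2*(-1) = 10 - 2 = 8)
c = 2*sqrt(3) (c = sqrt(48 - 36) = sqrt(12) = 2*sqrt(3) ≈ 3.4641)
382*(c + E) = 382*(2*sqrt(3) + 8) = 382*(8 + 2*sqrt(3)) = 3056 + 764*sqrt(3)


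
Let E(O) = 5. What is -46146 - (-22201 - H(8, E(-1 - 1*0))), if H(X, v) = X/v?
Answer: -119717/5 ≈ -23943.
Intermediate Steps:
-46146 - (-22201 - H(8, E(-1 - 1*0))) = -46146 - (-22201 - 8/5) = -46146 - 1*(-111013/5) = -46146 + 111013/5 = -119717/5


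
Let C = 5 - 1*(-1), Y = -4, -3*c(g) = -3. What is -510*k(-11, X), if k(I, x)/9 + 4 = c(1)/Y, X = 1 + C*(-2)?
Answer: 39015/2 ≈ 19508.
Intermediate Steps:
c(g) = 1 (c(g) = -1/3*(-3) = 1)
C = 6 (C = 5 + 1 = 6)
X = -11 (X = 1 + 6*(-2) = 1 - 12 = -11)
k(I, x) = -153/4 (k(I, x) = -36 + 9*(1/(-4)) = -36 + 9*(1*(-1/4)) = -36 + 9*(-1/4) = -36 - 9/4 = -153/4)
-510*k(-11, X) = -510*(-153/4) = 39015/2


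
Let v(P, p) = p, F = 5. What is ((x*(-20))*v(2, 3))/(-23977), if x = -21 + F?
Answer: -960/23977 ≈ -0.040038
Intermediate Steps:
x = -16 (x = -21 + 5 = -16)
((x*(-20))*v(2, 3))/(-23977) = (-16*(-20)*3)/(-23977) = (320*3)*(-1/23977) = 960*(-1/23977) = -960/23977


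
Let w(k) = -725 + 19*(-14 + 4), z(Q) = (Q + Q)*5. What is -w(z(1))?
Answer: 915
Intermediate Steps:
z(Q) = 10*Q (z(Q) = (2*Q)*5 = 10*Q)
w(k) = -915 (w(k) = -725 + 19*(-10) = -725 - 190 = -915)
-w(z(1)) = -1*(-915) = 915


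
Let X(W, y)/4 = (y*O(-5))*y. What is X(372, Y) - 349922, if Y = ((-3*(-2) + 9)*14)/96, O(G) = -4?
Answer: -5599977/16 ≈ -3.5000e+5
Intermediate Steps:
Y = 35/16 (Y = ((6 + 9)*14)*(1/96) = (15*14)*(1/96) = 210*(1/96) = 35/16 ≈ 2.1875)
X(W, y) = -16*y**2 (X(W, y) = 4*((y*(-4))*y) = 4*((-4*y)*y) = 4*(-4*y**2) = -16*y**2)
X(372, Y) - 349922 = -16*(35/16)**2 - 349922 = -16*1225/256 - 349922 = -1225/16 - 349922 = -5599977/16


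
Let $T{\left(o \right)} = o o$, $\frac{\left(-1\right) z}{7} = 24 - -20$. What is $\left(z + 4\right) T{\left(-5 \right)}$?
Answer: $-7600$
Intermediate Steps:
$z = -308$ ($z = - 7 \left(24 - -20\right) = - 7 \left(24 + 20\right) = \left(-7\right) 44 = -308$)
$T{\left(o \right)} = o^{2}$
$\left(z + 4\right) T{\left(-5 \right)} = \left(-308 + 4\right) \left(-5\right)^{2} = \left(-304\right) 25 = -7600$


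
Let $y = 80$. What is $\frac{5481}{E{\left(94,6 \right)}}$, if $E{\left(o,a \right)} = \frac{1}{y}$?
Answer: $438480$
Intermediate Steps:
$E{\left(o,a \right)} = \frac{1}{80}$
$\frac{5481}{E{\left(94,6 \right)}} = 5481 \frac{1}{\frac{1}{80}} = 5481 \cdot 80 = 438480$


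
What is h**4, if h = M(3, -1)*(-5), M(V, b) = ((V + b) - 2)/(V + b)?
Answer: 0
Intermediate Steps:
M(V, b) = (-2 + V + b)/(V + b)
h = 0 (h = ((-2 + 3 - 1)/(3 - 1))*(-5) = (0/2)*(-5) = ((1/2)*0)*(-5) = 0*(-5) = 0)
h**4 = 0**4 = 0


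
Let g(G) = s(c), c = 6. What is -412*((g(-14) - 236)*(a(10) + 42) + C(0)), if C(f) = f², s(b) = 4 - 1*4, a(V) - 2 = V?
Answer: 5250528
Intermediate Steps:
a(V) = 2 + V
s(b) = 0 (s(b) = 4 - 4 = 0)
g(G) = 0
-412*((g(-14) - 236)*(a(10) + 42) + C(0)) = -412*((0 - 236)*((2 + 10) + 42) + 0²) = -412*(-236*(12 + 42) + 0) = -412*(-236*54 + 0) = -412*(-12744 + 0) = -412*(-12744) = 5250528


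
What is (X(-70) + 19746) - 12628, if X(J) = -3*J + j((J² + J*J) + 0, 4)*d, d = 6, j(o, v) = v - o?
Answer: -51448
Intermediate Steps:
X(J) = 24 - 12*J² - 3*J (X(J) = -3*J + (4 - ((J² + J*J) + 0))*6 = -3*J + (4 - ((J² + J²) + 0))*6 = -3*J + (4 - (2*J² + 0))*6 = -3*J + (4 - 2*J²)*6 = -3*J + (24 - 12*J²) = 24 - 12*J² - 3*J)
(X(-70) + 19746) - 12628 = ((24 - 12*(-70)² - 3*(-70)) + 19746) - 12628 = ((24 - 12*4900 + 210) + 19746) - 12628 = ((24 - 58800 + 210) + 19746) - 12628 = (-58566 + 19746) - 12628 = -38820 - 12628 = -51448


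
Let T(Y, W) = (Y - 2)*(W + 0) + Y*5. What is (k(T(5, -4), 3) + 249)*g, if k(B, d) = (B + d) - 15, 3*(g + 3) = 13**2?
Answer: 40000/3 ≈ 13333.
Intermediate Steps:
g = 160/3 (g = -3 + (1/3)*13**2 = -3 + (1/3)*169 = -3 + 169/3 = 160/3 ≈ 53.333)
T(Y, W) = 5*Y + W*(-2 + Y) (T(Y, W) = (-2 + Y)*W + 5*Y = W*(-2 + Y) + 5*Y = 5*Y + W*(-2 + Y))
k(B, d) = -15 + B + d
(k(T(5, -4), 3) + 249)*g = ((-15 + (-2*(-4) + 5*5 - 4*5) + 3) + 249)*(160/3) = ((-15 + (8 + 25 - 20) + 3) + 249)*(160/3) = ((-15 + 13 + 3) + 249)*(160/3) = (1 + 249)*(160/3) = 250*(160/3) = 40000/3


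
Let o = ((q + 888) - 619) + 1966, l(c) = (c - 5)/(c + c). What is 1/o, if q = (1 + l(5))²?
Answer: 1/2236 ≈ 0.00044723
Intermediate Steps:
l(c) = (-5 + c)/(2*c) (l(c) = (-5 + c)/((2*c)) = (-5 + c)*(1/(2*c)) = (-5 + c)/(2*c))
q = 1 (q = (1 + (½)*(-5 + 5)/5)² = (1 + (½)*(⅕)*0)² = (1 + 0)² = 1² = 1)
o = 2236 (o = ((1 + 888) - 619) + 1966 = (889 - 619) + 1966 = 270 + 1966 = 2236)
1/o = 1/2236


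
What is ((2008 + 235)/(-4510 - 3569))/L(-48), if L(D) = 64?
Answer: -2243/517056 ≈ -0.0043380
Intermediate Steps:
((2008 + 235)/(-4510 - 3569))/L(-48) = ((2008 + 235)/(-4510 - 3569))/64 = (2243/(-8079))*(1/64) = (2243*(-1/8079))*(1/64) = -2243/8079*1/64 = -2243/517056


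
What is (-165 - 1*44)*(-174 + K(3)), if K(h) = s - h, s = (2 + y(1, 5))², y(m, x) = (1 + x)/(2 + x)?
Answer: 1729057/49 ≈ 35287.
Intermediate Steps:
y(m, x) = (1 + x)/(2 + x)
s = 400/49 (s = (2 + (1 + 5)/(2 + 5))² = (2 + 6/7)² = (20/7)² = 400/49 ≈ 8.1633)
K(h) = 400/49 - h
(-165 - 1*44)*(-174 + K(3)) = (-165 - 1*44)*(-174 + (400/49 - 1*3)) = (-165 - 44)*(-174 + (400/49 - 3)) = -209*(-174 + 253/49) = -209*(-8273/49) = 1729057/49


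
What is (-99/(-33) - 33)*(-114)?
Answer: 3420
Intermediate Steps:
(-99/(-33) - 33)*(-114) = (-99*(-1/33) - 33)*(-114) = (3 - 33)*(-114) = -30*(-114) = 3420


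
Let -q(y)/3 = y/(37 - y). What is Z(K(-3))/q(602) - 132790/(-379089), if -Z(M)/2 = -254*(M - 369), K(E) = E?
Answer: -6745939766570/114105789 ≈ -59120.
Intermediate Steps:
Z(M) = -187452 + 508*M (Z(M) = -(-508)*(M - 369) = -(-508)*(-369 + M) = -2*(93726 - 254*M) = -187452 + 508*M)
q(y) = -3*y/(37 - y)
Z(K(-3))/q(602) - 132790/(-379089) = (-187452 + 508*(-3))/((3*602/(-37 + 602))) - 132790/(-379089) = (-187452 - 1524)/((3*602/565)) - 132790*(-1/379089) = -188976/(3*602*(1/565)) + 132790/379089 = -188976/1806/565 + 132790/379089 = -188976*565/1806 + 132790/379089 = -17795240/301 + 132790/379089 = -6745939766570/114105789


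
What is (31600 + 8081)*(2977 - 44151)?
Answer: -1633825494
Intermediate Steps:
(31600 + 8081)*(2977 - 44151) = 39681*(-41174) = -1633825494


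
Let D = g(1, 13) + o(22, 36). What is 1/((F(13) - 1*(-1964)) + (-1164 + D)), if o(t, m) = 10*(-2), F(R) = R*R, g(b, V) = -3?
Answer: 1/946 ≈ 0.0010571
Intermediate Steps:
F(R) = R**2
o(t, m) = -20
D = -23 (D = -3 - 20 = -23)
1/((F(13) - 1*(-1964)) + (-1164 + D)) = 1/((13**2 - 1*(-1964)) + (-1164 - 23)) = 1/((169 + 1964) - 1187) = 1/(2133 - 1187) = 1/946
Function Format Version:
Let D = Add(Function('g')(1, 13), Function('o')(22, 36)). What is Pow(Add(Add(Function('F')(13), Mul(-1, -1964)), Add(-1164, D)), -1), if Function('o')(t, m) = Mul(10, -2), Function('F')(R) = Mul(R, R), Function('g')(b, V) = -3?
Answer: Rational(1, 946) ≈ 0.0010571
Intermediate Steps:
Function('F')(R) = Pow(R, 2)
Function('o')(t, m) = -20
D = -23 (D = Add(-3, -20) = -23)
Pow(Add(Add(Function('F')(13), Mul(-1, -1964)), Add(-1164, D)), -1) = Pow(Add(Add(Pow(13, 2), Mul(-1, -1964)), Add(-1164, -23)), -1) = Pow(Add(Add(169, 1964), -1187), -1) = Pow(Add(2133, -1187), -1) = Pow(946, -1) = Rational(1, 946)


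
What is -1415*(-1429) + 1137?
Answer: 2023172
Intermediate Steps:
-1415*(-1429) + 1137 = 2022035 + 1137 = 2023172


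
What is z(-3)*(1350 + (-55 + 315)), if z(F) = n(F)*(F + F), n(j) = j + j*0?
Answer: 28980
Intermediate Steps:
n(j) = j (n(j) = j + 0 = j)
z(F) = 2*F² (z(F) = F*(F + F) = F*(2*F) = 2*F²)
z(-3)*(1350 + (-55 + 315)) = (2*(-3)²)*(1350 + (-55 + 315)) = (2*9)*(1350 + 260) = 18*1610 = 28980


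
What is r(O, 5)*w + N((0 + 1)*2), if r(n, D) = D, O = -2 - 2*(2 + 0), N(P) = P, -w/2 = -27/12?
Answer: 49/2 ≈ 24.500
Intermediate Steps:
w = 9/2 (w = -(-54)/12 = -2*(-9/4) = 9/2 ≈ 4.5000)
O = -6 (O = -2 - 2*2 = -2 - 4 = -6)
r(O, 5)*w + N((0 + 1)*2) = 5*(9/2) + (0 + 1)*2 = 45/2 + 1*2 = 45/2 + 2 = 49/2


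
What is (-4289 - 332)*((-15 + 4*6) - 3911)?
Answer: 18031142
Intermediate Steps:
(-4289 - 332)*((-15 + 4*6) - 3911) = -4621*((-15 + 24) - 3911) = -4621*(9 - 3911) = -4621*(-3902) = 18031142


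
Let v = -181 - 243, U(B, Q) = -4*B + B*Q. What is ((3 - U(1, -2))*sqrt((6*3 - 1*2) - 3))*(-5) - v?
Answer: 424 - 45*sqrt(13) ≈ 261.75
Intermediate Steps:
v = -424
((3 - U(1, -2))*sqrt((6*3 - 1*2) - 3))*(-5) - v = ((3 - (-4 - 2))*sqrt((6*3 - 1*2) - 3))*(-5) - 1*(-424) = ((3 - (-6))*sqrt((18 - 2) - 3))*(-5) + 424 = ((3 - 1*(-6))*sqrt(16 - 3))*(-5) + 424 = ((3 + 6)*sqrt(13))*(-5) + 424 = (9*sqrt(13))*(-5) + 424 = -45*sqrt(13) + 424 = 424 - 45*sqrt(13)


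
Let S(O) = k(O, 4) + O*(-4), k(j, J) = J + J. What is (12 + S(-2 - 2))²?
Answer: 1296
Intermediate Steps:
k(j, J) = 2*J
S(O) = 8 - 4*O (S(O) = 2*4 + O*(-4) = 8 - 4*O)
(12 + S(-2 - 2))² = (12 + (8 - 4*(-2 - 2)))² = (12 + (8 - 4*(-4)))² = (12 + (8 + 16))² = (12 + 24)² = 36² = 1296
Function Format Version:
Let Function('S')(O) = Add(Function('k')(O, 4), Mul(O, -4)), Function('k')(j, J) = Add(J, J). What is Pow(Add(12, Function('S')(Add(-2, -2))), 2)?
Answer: 1296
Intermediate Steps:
Function('k')(j, J) = Mul(2, J)
Function('S')(O) = Add(8, Mul(-4, O)) (Function('S')(O) = Add(Mul(2, 4), Mul(O, -4)) = Add(8, Mul(-4, O)))
Pow(Add(12, Function('S')(Add(-2, -2))), 2) = Pow(Add(12, Add(8, Mul(-4, Add(-2, -2)))), 2) = Pow(Add(12, Add(8, Mul(-4, -4))), 2) = Pow(Add(12, Add(8, 16)), 2) = Pow(Add(12, 24), 2) = Pow(36, 2) = 1296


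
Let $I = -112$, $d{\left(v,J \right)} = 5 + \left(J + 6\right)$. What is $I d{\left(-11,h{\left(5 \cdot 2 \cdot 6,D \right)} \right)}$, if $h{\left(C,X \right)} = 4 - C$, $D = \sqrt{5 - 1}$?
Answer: $5040$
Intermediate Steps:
$D = 2$ ($D = \sqrt{4} = 2$)
$d{\left(v,J \right)} = 11 + J$ ($d{\left(v,J \right)} = 5 + \left(6 + J\right) = 11 + J$)
$I d{\left(-11,h{\left(5 \cdot 2 \cdot 6,D \right)} \right)} = - 112 \left(11 + \left(4 - 5 \cdot 2 \cdot 6\right)\right) = - 112 \left(11 + \left(4 - 10 \cdot 6\right)\right) = - 112 \left(11 + \left(4 - 60\right)\right) = - 112 \left(11 - 56\right) = \left(-112\right) \left(-45\right) = 5040$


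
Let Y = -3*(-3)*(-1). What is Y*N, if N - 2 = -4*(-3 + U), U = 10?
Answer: 234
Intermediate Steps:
Y = -9 (Y = 9*(-1) = -9)
N = -26 (N = 2 - 4*(-3 + 10) = 2 - 4*7 = 2 - 28 = -26)
Y*N = -9*(-26) = 234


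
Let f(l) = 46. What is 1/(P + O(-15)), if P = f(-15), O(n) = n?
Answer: 1/31 ≈ 0.032258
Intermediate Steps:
P = 46
1/(P + O(-15)) = 1/(46 - 15) = 1/31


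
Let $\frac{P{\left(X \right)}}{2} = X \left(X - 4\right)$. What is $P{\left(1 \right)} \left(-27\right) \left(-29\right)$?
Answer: $-4698$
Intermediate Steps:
$P{\left(X \right)} = 2 X \left(-4 + X\right)$ ($P{\left(X \right)} = 2 X \left(X - 4\right) = 2 X \left(-4 + X\right)$)
$P{\left(1 \right)} \left(-27\right) \left(-29\right) = 2 \cdot 1 \left(-4 + 1\right) \left(-27\right) \left(-29\right) = 2 \cdot 1 \left(-3\right) \left(-27\right) \left(-29\right) = \left(-6\right) \left(-27\right) \left(-29\right) = 162 \left(-29\right) = -4698$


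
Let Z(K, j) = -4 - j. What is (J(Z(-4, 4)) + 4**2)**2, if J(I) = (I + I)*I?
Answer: 20736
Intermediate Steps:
J(I) = 2*I**2 (J(I) = (2*I)*I = 2*I**2)
(J(Z(-4, 4)) + 4**2)**2 = (2*(-4 - 1*4)**2 + 4**2)**2 = (2*(-4 - 4)**2 + 16)**2 = (2*(-8)**2 + 16)**2 = (2*64 + 16)**2 = (128 + 16)**2 = 144**2 = 20736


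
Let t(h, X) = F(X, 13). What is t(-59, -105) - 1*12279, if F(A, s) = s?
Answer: -12266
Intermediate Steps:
t(h, X) = 13
t(-59, -105) - 1*12279 = 13 - 1*12279 = 13 - 12279 = -12266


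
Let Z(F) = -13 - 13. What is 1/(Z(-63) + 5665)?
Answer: 1/5639 ≈ 0.00017734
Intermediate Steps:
Z(F) = -26
1/(Z(-63) + 5665) = 1/(-26 + 5665) = 1/5639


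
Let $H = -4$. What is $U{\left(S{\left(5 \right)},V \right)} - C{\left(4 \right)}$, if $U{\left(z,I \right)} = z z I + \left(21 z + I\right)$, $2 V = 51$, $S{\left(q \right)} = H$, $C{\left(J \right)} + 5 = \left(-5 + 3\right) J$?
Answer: $\frac{725}{2} \approx 362.5$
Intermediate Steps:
$C{\left(J \right)} = -5 - 2 J$ ($C{\left(J \right)} = -5 + \left(-5 + 3\right) J = -5 - 2 J$)
$S{\left(q \right)} = -4$
$V = \frac{51}{2}$ ($V = \frac{1}{2} \cdot 51 = \frac{51}{2} \approx 25.5$)
$U{\left(z,I \right)} = I + 21 z + I z^{2}$ ($U{\left(z,I \right)} = z^{2} I + \left(I + 21 z\right) = I z^{2} + \left(I + 21 z\right) = I + 21 z + I z^{2}$)
$U{\left(S{\left(5 \right)},V \right)} - C{\left(4 \right)} = \left(\frac{51}{2} + 21 \left(-4\right) + \frac{51 \left(-4\right)^{2}}{2}\right) - \left(-5 - 8\right) = \left(\frac{51}{2} - 84 + \frac{51}{2} \cdot 16\right) - \left(-5 - 8\right) = \left(\frac{51}{2} - 84 + 408\right) - -13 = \frac{699}{2} + 13 = \frac{725}{2}$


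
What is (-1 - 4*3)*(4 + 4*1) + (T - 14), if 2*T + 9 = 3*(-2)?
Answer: -251/2 ≈ -125.50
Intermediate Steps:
T = -15/2 (T = -9/2 + (3*(-2))/2 = -9/2 + (½)*(-6) = -9/2 - 3 = -15/2 ≈ -7.5000)
(-1 - 4*3)*(4 + 4*1) + (T - 14) = (-1 - 4*3)*(4 + 4*1) + (-15/2 - 14) = (-1 - 12)*(4 + 4) - 43/2 = -13*8 - 43/2 = -104 - 43/2 = -251/2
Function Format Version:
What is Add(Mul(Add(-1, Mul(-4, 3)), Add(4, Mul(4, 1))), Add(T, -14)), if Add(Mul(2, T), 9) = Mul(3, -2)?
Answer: Rational(-251, 2) ≈ -125.50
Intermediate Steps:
T = Rational(-15, 2) (T = Add(Rational(-9, 2), Mul(Rational(1, 2), Mul(3, -2))) = Add(Rational(-9, 2), Mul(Rational(1, 2), -6)) = Add(Rational(-9, 2), -3) = Rational(-15, 2) ≈ -7.5000)
Add(Mul(Add(-1, Mul(-4, 3)), Add(4, Mul(4, 1))), Add(T, -14)) = Add(Mul(Add(-1, Mul(-4, 3)), Add(4, Mul(4, 1))), Add(Rational(-15, 2), -14)) = Add(Mul(Add(-1, -12), Add(4, 4)), Rational(-43, 2)) = Add(Mul(-13, 8), Rational(-43, 2)) = Add(-104, Rational(-43, 2)) = Rational(-251, 2)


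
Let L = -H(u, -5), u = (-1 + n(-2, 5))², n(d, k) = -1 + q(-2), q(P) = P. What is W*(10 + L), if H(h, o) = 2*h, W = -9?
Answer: 198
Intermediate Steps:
n(d, k) = -3 (n(d, k) = -1 - 2 = -3)
u = 16 (u = (-1 - 3)² = (-4)² = 16)
L = -32 (L = -2*16 = -1*32 = -32)
W*(10 + L) = -9*(10 - 32) = -9*(-22) = 198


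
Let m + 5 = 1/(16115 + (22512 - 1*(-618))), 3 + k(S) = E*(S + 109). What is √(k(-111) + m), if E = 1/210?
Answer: 2*I*√1360042813815/824145 ≈ 2.8301*I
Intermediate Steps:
E = 1/210 ≈ 0.0047619
k(S) = -521/210 + S/210 (k(S) = -3 + (S + 109)/210 = -3 + (109 + S)/210 = -3 + (109/210 + S/210) = -521/210 + S/210)
m = -196224/39245 (m = -5 + 1/(16115 + (22512 - 1*(-618))) = -5 + 1/(16115 + (22512 + 618)) = -5 + 1/(16115 + 23130) = -5 + 1/39245 = -196224/39245 ≈ -5.0000)
√(k(-111) + m) = √((-521/210 + (1/210)*(-111)) - 196224/39245) = √((-521/210 - 37/70) - 196224/39245) = √(-316/105 - 196224/39245) = √(-6600988/824145) = 2*I*√1360042813815/824145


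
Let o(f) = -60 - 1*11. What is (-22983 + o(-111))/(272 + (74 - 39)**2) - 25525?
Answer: -38233979/1497 ≈ -25540.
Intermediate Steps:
o(f) = -71 (o(f) = -60 - 11 = -71)
(-22983 + o(-111))/(272 + (74 - 39)**2) - 25525 = (-22983 - 71)/(272 + (74 - 39)**2) - 25525 = -23054/(272 + 35**2) - 25525 = -23054/(272 + 1225) - 25525 = -23054/1497 - 25525 = -38233979/1497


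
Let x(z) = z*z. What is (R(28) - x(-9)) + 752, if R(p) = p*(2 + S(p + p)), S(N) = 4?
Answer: 839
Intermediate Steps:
x(z) = z²
R(p) = 6*p (R(p) = p*(2 + 4) = p*6 = 6*p)
(R(28) - x(-9)) + 752 = (6*28 - 1*(-9)²) + 752 = (168 - 1*81) + 752 = (168 - 81) + 752 = 87 + 752 = 839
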